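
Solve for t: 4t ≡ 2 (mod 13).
7

Since gcd(4, 13) = 1 divides 2, a solution exists.
Multiply both sides by the inverse of 4 mod 13:
  4^(-1) mod 13 = 10
  x ≡ 10 × 2 ≡ 20 ≡ 7 (mod 13)
Verification: 4 × 7 = 28 = 2 × 13 + 2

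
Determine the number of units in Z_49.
42

Prime factorization: 49 = 7^2
Using the formula φ(n) = n × Π(1 - 1/p) for each prime factor p:
φ(49) = 49 × (1 - 1/7)
φ(49) = 42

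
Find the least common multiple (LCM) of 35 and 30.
210

First find GCD(35, 30) using the Euclidean algorithm:
35 = 1 × 30 + 5
30 = 6 × 5 + 0
GCD(35, 30) = 5

LCM formula: LCM(a, b) = (a × b) / GCD(a, b)
LCM(35, 30) = (35 × 30) / 5
LCM(35, 30) = 1050 / 5
LCM(35, 30) = 210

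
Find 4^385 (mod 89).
Using Fermat: 4^{88} ≡ 1 (mod 89). 385 ≡ 33 (mod 88). So 4^{385} ≡ 4^{33} ≡ 1 (mod 89)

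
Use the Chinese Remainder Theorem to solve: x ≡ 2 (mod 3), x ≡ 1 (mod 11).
M = 3 × 11 = 33. M₁ = 11, y₁ ≡ 2 (mod 3). M₂ = 3, y₂ ≡ 4 (mod 11). x = 2×11×2 + 1×3×4 ≡ 23 (mod 33)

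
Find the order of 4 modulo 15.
Powers of 4 mod 15: 4^1≡4, 4^2≡1. Order = 2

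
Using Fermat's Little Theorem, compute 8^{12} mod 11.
9

By Fermat's Little Theorem, a^(p-1) ≡ 1 (mod p) for prime p and gcd(a, p) = 1
Here p = 11, so 8^10 ≡ 1 (mod 11)
We can reduce the exponent: 12 mod 10 = 2
So 8^12 ≡ 8^2 (mod 11)
Computing: 8^2 mod 11 = 9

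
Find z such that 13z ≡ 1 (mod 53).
13^(-1) ≡ 49 (mod 53). Verification: 13 × 49 = 637 ≡ 1 (mod 53)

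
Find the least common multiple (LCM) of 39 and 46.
1794

First find GCD(39, 46) using the Euclidean algorithm:
39 = 0 × 46 + 39
46 = 1 × 39 + 7
39 = 5 × 7 + 4
7 = 1 × 4 + 3
4 = 1 × 3 + 1
3 = 3 × 1 + 0
GCD(39, 46) = 1

LCM formula: LCM(a, b) = (a × b) / GCD(a, b)
LCM(39, 46) = (39 × 46) / 1
LCM(39, 46) = 1794 / 1
LCM(39, 46) = 1794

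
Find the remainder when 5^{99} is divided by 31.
By Fermat: 5^{30} ≡ 1 (mod 31). 99 = 3×30 + 9. So 5^{99} ≡ 5^{9} ≡ 1 (mod 31)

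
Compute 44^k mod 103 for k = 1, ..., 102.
g^1, g^2, ..., g^{102} mod 103: {44, 82, 3, 29, 40, 9, 87, 17, 27, 55, 51, 81, 62, 50, 37, 83, 47, 8, 43, 38, 24, 26, 11, 72, 78, 33, 10, 28, 99, 30, 84, 91, 90, 46, 67, 64, 35, 98, 89, 2, 88, 61, 6, 58, 80, 18, 71, 34, 54, 7, 102, 59, 21, 100, 74, 63, 94, 16, 86, 76, 48, 52, 22, 41, 53, 66, 20, 56, 95, 60, 65, 79, 77, 92, 31, 25, 70, 93, 75, 4, 73, 19, 12, 13, 57, 36, 39, 68, 5, 14, 101, 15, 42, 97, 45, 23, 85, 32, 69, 49, 96, 1}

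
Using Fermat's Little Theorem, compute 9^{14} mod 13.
3

By Fermat's Little Theorem, a^(p-1) ≡ 1 (mod p) for prime p and gcd(a, p) = 1
Here p = 13, so 9^12 ≡ 1 (mod 13)
We can reduce the exponent: 14 mod 12 = 2
So 9^14 ≡ 9^2 (mod 13)
Computing: 9^2 mod 13 = 3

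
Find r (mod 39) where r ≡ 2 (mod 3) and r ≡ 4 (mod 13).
M = 3 × 13 = 39. M₁ = 13, y₁ ≡ 1 (mod 3). M₂ = 3, y₂ ≡ 9 (mod 13). r = 2×13×1 + 4×3×9 ≡ 17 (mod 39)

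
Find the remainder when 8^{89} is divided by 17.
By Fermat: 8^{16} ≡ 1 (mod 17). 89 = 5×16 + 9. So 8^{89} ≡ 8^{9} ≡ 8 (mod 17)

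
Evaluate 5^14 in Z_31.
Using repeated squaring. 14 = 8 + 4 + 2 (binary 1110). Repeated squaring mod 31: 5^1 ≡ 5; 5^2 ≡ 5² = 25 ≡ 25; 5^4 ≡ 25² = 625 ≡ 5; 5^8 ≡ 5² = 25 ≡ 25. Multiply: 5^14 = 5^8 × 5^4 × 5^2 ≡ 25 × 5 × 25 (mod 31): 25 × 5 = 125 ≡ 1; 1 × 25 = 25 ≡ 25. So 5^14 ≡ 25 (mod 31).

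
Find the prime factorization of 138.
2 × 3 × 23

Divide by primes starting from smallest:
138 ÷ 2 = 69
69 ÷ 3 = 23
23 ÷ 23 = 1

138 = 2 × 3 × 23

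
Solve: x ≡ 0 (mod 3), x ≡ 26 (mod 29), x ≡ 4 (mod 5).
M = 3 × 29 × 5 = 435. M₁ = 145, y₁ ≡ 1 (mod 3). M₂ = 15, y₂ ≡ 2 (mod 29). M₃ = 87, y₃ ≡ 3 (mod 5). x = 0×145×1 + 26×15×2 + 4×87×3 ≡ 84 (mod 435)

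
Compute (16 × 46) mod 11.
10

(16 × 46) = 736
736 mod 11 = 10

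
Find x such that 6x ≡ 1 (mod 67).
6^(-1) ≡ 56 (mod 67). Verification: 6 × 56 = 336 ≡ 1 (mod 67)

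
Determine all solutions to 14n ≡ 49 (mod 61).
34

Since gcd(14, 61) = 1 divides 49, a solution exists.
Multiply both sides by the inverse of 14 mod 61:
  14^(-1) mod 61 = 48
  x ≡ 48 × 49 ≡ 2352 ≡ 34 (mod 61)
Verification: 14 × 34 = 476 = 7 × 61 + 49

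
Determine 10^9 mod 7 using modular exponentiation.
10 ≡ 3 (mod 7). 9 = 8 + 1 (binary 1001). Repeated squaring mod 7: 3^1 ≡ 3; 3^2 ≡ 3² = 9 ≡ 2; 3^4 ≡ 2² = 4 ≡ 4; 3^8 ≡ 4² = 16 ≡ 2. Multiply: 10^9 ≡ 3^8 × 3^1 ≡ 2 × 3 (mod 7): 2 × 3 = 6 ≡ 6. So 10^9 ≡ 6 (mod 7).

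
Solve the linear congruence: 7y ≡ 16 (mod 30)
28

Since gcd(7, 30) = 1 divides 16, a solution exists.
Multiply both sides by the inverse of 7 mod 30:
  7^(-1) mod 30 = 13
  x ≡ 13 × 16 ≡ 208 ≡ 28 (mod 30)
Verification: 7 × 28 = 196 = 6 × 30 + 16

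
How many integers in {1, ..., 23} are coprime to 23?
22

Prime factorization: 23 = 23
Using the formula φ(n) = n × Π(1 - 1/p) for each prime factor p:
φ(23) = 23 × (1 - 1/23)
φ(23) = 22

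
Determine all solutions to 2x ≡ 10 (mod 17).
5

Since gcd(2, 17) = 1 divides 10, a solution exists.
Multiply both sides by the inverse of 2 mod 17:
  2^(-1) mod 17 = 9
  x ≡ 9 × 10 ≡ 90 ≡ 5 (mod 17)
Verification: 2 × 5 = 10 = 0 × 17 + 10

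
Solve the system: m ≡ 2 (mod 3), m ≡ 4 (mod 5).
M = 3 × 5 = 15. M₁ = 5, y₁ ≡ 2 (mod 3). M₂ = 3, y₂ ≡ 2 (mod 5). m = 2×5×2 + 4×3×2 ≡ 14 (mod 15)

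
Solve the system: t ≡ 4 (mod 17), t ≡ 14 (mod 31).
M = 17 × 31 = 527. M₁ = 31, y₁ ≡ 11 (mod 17). M₂ = 17, y₂ ≡ 11 (mod 31). t = 4×31×11 + 14×17×11 ≡ 293 (mod 527)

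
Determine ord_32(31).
Powers of 31 mod 32: 31^1≡31, 31^2≡1. Order = 2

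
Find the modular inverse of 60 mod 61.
60^(-1) ≡ 60 (mod 61). Verification: 60 × 60 = 3600 ≡ 1 (mod 61)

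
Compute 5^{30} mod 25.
0

Using successive squaring:
Binary expansion of 30: 11110
Powers of 5 mod 25 (each is the square of the previous):
  5^1 ≡ 5 (mod 25)
  5^2 ≡ 5² = 25 ≡ 0 (mod 25)
  5^4 ≡ 0² = 0 ≡ 0 (mod 25)
  5^8 ≡ 0² = 0 ≡ 0 (mod 25)
  5^16 ≡ 0² = 0 ≡ 0 (mod 25)
30 = 16 + 8 + 4 + 2, so 5^30 = 5^16 × 5^8 × 5^4 × 5^2 ≡ 0 × 0 × 0 × 0 (mod 25)
Multiplying step by step:
  0 × 0 = 0 ≡ 0 (mod 25)
  0 × 0 = 0 ≡ 0 (mod 25)
  0 × 0 = 0 ≡ 0 (mod 25)
Result: 5^30 ≡ 0 (mod 25)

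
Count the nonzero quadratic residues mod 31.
For prime 31, there are (p-1)/2 = (31-1)/2 = 15 quadratic residues (excluding 0).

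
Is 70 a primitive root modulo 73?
No

To verify, check if 70^(72/q) ≢ 1 (mod 73) for each prime divisor q of 72
Divisors of 72 = 72: [1, 2, 3, 4, 6, 8, 9, 12, 18, 24, 36, 72]
  70^(72/2) = 70^36 ≡ 1 (mod 73)
  70^(72/3) = 70^24 ≡ 1 (mod 73)
Conclusion: 70 is not a primitive root modulo 73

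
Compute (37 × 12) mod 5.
4

(37 × 12) = 444
444 mod 5 = 4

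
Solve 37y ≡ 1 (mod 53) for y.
43

Using Extended Euclidean Algorithm:
gcd(37, 53) = 1
Bezout coefficients: 37 × -10 + 53 × 7 = 1
So 37 × -10 ≡ 1 (mod 53)
The inverse is -10 mod 53 = 43
Verification: 37 × 43 = 1591 = 30 × 53 + 1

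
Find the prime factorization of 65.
5 × 13

Divide by primes starting from smallest:
65 ÷ 5 = 13
13 ÷ 13 = 1

65 = 5 × 13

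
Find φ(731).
672

Prime factorization: 731 = 17 × 43
Using the formula φ(n) = n × Π(1 - 1/p) for each prime factor p:
φ(731) = 731 × (1 - 1/17) × (1 - 1/43)
φ(731) = 672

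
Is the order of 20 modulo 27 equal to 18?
Yes, ord_27(20) = 18.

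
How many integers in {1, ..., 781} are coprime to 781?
700

Prime factorization: 781 = 11 × 71
Using the formula φ(n) = n × Π(1 - 1/p) for each prime factor p:
φ(781) = 781 × (1 - 1/11) × (1 - 1/71)
φ(781) = 700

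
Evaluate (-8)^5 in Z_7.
(-8) ≡ 6 (mod 7). 5 = 4 + 1 (binary 101). Repeated squaring mod 7: 6^1 ≡ 6; 6^2 ≡ 6² = 36 ≡ 1; 6^4 ≡ 1² = 1 ≡ 1. Multiply: (-8)^5 ≡ 6^4 × 6^1 ≡ 1 × 6 (mod 7): 1 × 6 = 6 ≡ 6. So (-8)^5 ≡ 6 (mod 7).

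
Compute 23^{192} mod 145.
16

Using successive squaring:
Binary expansion of 192: 11000000
Powers of 23 mod 145 (each is the square of the previous):
  23^1 ≡ 23 (mod 145)
  23^2 ≡ 23² = 529 ≡ 94 (mod 145)
  23^4 ≡ 94² = 8836 ≡ 136 (mod 145)
  23^8 ≡ 136² = 18496 ≡ 81 (mod 145)
  23^16 ≡ 81² = 6561 ≡ 36 (mod 145)
  23^32 ≡ 36² = 1296 ≡ 136 (mod 145)
  23^64 ≡ 136² = 18496 ≡ 81 (mod 145)
  23^128 ≡ 81² = 6561 ≡ 36 (mod 145)
192 = 128 + 64, so 23^192 = 23^128 × 23^64 ≡ 36 × 81 (mod 145)
Multiplying step by step:
  36 × 81 = 2916 ≡ 16 (mod 145)
Result: 23^192 ≡ 16 (mod 145)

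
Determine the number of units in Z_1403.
1320

Prime factorization: 1403 = 23 × 61
Using the formula φ(n) = n × Π(1 - 1/p) for each prime factor p:
φ(1403) = 1403 × (1 - 1/23) × (1 - 1/61)
φ(1403) = 1320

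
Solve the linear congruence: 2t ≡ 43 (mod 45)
44

Since gcd(2, 45) = 1 divides 43, a solution exists.
Multiply both sides by the inverse of 2 mod 45:
  2^(-1) mod 45 = 23
  x ≡ 23 × 43 ≡ 989 ≡ 44 (mod 45)
Verification: 2 × 44 = 88 = 1 × 45 + 43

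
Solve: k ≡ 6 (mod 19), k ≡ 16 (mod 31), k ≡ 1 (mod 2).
M = 19 × 31 × 2 = 1178. M₁ = 62, y₁ ≡ 4 (mod 19). M₂ = 38, y₂ ≡ 9 (mod 31). M₃ = 589, y₃ ≡ 1 (mod 2). k = 6×62×4 + 16×38×9 + 1×589×1 ≡ 481 (mod 1178)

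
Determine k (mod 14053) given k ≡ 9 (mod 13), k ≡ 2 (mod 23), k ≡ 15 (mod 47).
10214

Using the Chinese Remainder Theorem:
M = product of moduli = 14053
For equation 1: M_1 = 1081, 1081 ≡ 2 (mod 13), inverse of 1081 mod 13 is 7 (check: 2 × 7 = 14 ≡ 1 (mod 13))
For equation 2: M_2 = 611, 611 ≡ 13 (mod 23), inverse of 611 mod 23 is 16 (check: 13 × 16 = 208 ≡ 1 (mod 23))
For equation 3: M_3 = 299, 299 ≡ 17 (mod 47), inverse of 299 mod 47 is 36 (check: 17 × 36 = 612 ≡ 1 (mod 47))
Combine: k ≡ Σ r_i×M_i×(M_i⁻¹ mod m_i) = 9×1081×7 + 2×611×16 + 15×299×36 = 68103 + 19552 + 161460 = 249115
249115 mod 14053 = 10214
k ≡ 10214 (mod 14053)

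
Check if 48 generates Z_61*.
p - 1 = 60 has prime divisors 2, 3, 5. Check 48^(60/q) mod 61 for each: 48^(60/2) = 48^30 ≡ 1, 48^(60/3) = 48^20 ≡ 47, 48^(60/5) = 48^12 ≡ 1 (mod 61). Since 48^30 ≡ 1 (mod 61), the order of 48 divides 30 (in fact the order is 6) ≠ 60, so it is not a primitive root.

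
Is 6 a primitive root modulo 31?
No

To verify, check if 6^(30/q) ≢ 1 (mod 31) for each prime divisor q of 30
Divisors of 30 = 30: [1, 2, 3, 5, 6, 10, 15, 30]
  6^(30/2) = 6^15 ≡ 30 (mod 31)
  6^(30/3) = 6^10 ≡ 25 (mod 31)
  6^(30/5) = 6^6 ≡ 1 (mod 31)
Conclusion: 6 is not a primitive root modulo 31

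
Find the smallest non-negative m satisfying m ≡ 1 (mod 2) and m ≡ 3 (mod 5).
M = 2 × 5 = 10. M₁ = 5, y₁ ≡ 1 (mod 2). M₂ = 2, y₂ ≡ 3 (mod 5). m = 1×5×1 + 3×2×3 ≡ 3 (mod 10)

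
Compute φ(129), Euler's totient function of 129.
84

Prime factorization: 129 = 3 × 43
Using the formula φ(n) = n × Π(1 - 1/p) for each prime factor p:
φ(129) = 129 × (1 - 1/3) × (1 - 1/43)
φ(129) = 84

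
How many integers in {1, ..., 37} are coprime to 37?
36

Prime factorization: 37 = 37
Using the formula φ(n) = n × Π(1 - 1/p) for each prime factor p:
φ(37) = 37 × (1 - 1/37)
φ(37) = 36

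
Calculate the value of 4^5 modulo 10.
5 = 4 + 1 (binary 101). Repeated squaring mod 10: 4^1 ≡ 4; 4^2 ≡ 4² = 16 ≡ 6; 4^4 ≡ 6² = 36 ≡ 6. Multiply: 4^5 = 4^4 × 4^1 ≡ 6 × 4 (mod 10): 6 × 4 = 24 ≡ 4. So 4^5 ≡ 4 (mod 10).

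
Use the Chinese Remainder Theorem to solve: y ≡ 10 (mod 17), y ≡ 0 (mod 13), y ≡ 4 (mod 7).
1404

Using the Chinese Remainder Theorem:
M = product of moduli = 1547
For equation 1: M_1 = 91, 91 ≡ 6 (mod 17), inverse of 91 mod 17 is 3 (check: 6 × 3 = 18 ≡ 1 (mod 17))
For equation 2: M_2 = 119, 119 ≡ 2 (mod 13), inverse of 119 mod 13 is 7 (check: 2 × 7 = 14 ≡ 1 (mod 13))
For equation 3: M_3 = 221, 221 ≡ 4 (mod 7), inverse of 221 mod 7 is 2 (check: 4 × 2 = 8 ≡ 1 (mod 7))
Combine: y ≡ Σ r_i×M_i×(M_i⁻¹ mod m_i) = 10×91×3 + 0×119×7 + 4×221×2 = 2730 + 0 + 1768 = 4498
4498 mod 1547 = 1404
y ≡ 1404 (mod 1547)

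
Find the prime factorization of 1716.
2^2 × 3 × 11 × 13

Divide by primes starting from smallest:
1716 ÷ 2 = 858
858 ÷ 2 = 429
429 ÷ 3 = 143
143 ÷ 11 = 13
13 ÷ 13 = 1

1716 = 2^2 × 3 × 11 × 13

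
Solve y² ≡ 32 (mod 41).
The square roots of 32 mod 41 are 14 and 27. Verify: 14² = 196 ≡ 32 (mod 41)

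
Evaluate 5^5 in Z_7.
5 = 4 + 1 (binary 101). Repeated squaring mod 7: 5^1 ≡ 5; 5^2 ≡ 5² = 25 ≡ 4; 5^4 ≡ 4² = 16 ≡ 2. Multiply: 5^5 = 5^4 × 5^1 ≡ 2 × 5 (mod 7): 2 × 5 = 10 ≡ 3. So 5^5 ≡ 3 (mod 7).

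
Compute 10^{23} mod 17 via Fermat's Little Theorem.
5

By Fermat's Little Theorem, a^(p-1) ≡ 1 (mod p) for prime p and gcd(a, p) = 1
Here p = 17, so 10^16 ≡ 1 (mod 17)
We can reduce the exponent: 23 mod 16 = 7
So 10^23 ≡ 10^7 (mod 17)
Computing: 10^7 mod 17 = 5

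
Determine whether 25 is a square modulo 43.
By Euler's criterion: 25^{21} ≡ 1 (mod 43). Since this equals 1, 25 is a QR.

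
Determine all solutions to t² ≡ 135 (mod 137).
The square roots of 135 mod 137 are 51 and 86. Verify: 51² = 2601 ≡ 135 (mod 137)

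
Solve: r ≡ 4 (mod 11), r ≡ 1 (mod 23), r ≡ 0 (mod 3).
M = 11 × 23 × 3 = 759. M₁ = 69, y₁ ≡ 4 (mod 11). M₂ = 33, y₂ ≡ 7 (mod 23). M₃ = 253, y₃ ≡ 1 (mod 3). r = 4×69×4 + 1×33×7 + 0×253×1 ≡ 576 (mod 759)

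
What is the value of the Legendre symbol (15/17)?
(15/17) = 15^{8} mod 17 = 1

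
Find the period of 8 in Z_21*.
Powers of 8 mod 21: 8^1≡8, 8^2≡1. Order = 2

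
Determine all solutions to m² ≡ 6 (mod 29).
The square roots of 6 mod 29 are 8 and 21. Verify: 8² = 64 ≡ 6 (mod 29)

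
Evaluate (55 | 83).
(55/83) = 55^{41} mod 83 = -1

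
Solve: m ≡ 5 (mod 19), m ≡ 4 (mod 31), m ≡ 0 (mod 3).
M = 19 × 31 × 3 = 1767. M₁ = 93, y₁ ≡ 9 (mod 19). M₂ = 57, y₂ ≡ 6 (mod 31). M₃ = 589, y₃ ≡ 1 (mod 3). m = 5×93×9 + 4×57×6 + 0×589×1 ≡ 252 (mod 1767)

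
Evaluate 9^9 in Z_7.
9 ≡ 2 (mod 7). 9 = 8 + 1 (binary 1001). Repeated squaring mod 7: 2^1 ≡ 2; 2^2 ≡ 2² = 4 ≡ 4; 2^4 ≡ 4² = 16 ≡ 2; 2^8 ≡ 2² = 4 ≡ 4. Multiply: 9^9 ≡ 2^8 × 2^1 ≡ 4 × 2 (mod 7): 4 × 2 = 8 ≡ 1. So 9^9 ≡ 1 (mod 7).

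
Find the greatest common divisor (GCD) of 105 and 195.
15

Using the Euclidean algorithm:
105 = 0 × 195 + 105
195 = 1 × 105 + 90
105 = 1 × 90 + 15
90 = 6 × 15 + 0

GCD(105, 195) = 15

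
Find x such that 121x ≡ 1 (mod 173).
121^(-1) ≡ 163 (mod 173). Verification: 121 × 163 = 19723 ≡ 1 (mod 173)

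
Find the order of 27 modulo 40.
Powers of 27 mod 40: 27^1≡27, 27^2≡9, 27^3≡3, 27^4≡1. Order = 4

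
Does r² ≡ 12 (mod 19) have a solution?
By Euler's criterion: 12^{9} ≡ 18 (mod 19). Since this equals -1 (≡ 18), 12 is not a QR.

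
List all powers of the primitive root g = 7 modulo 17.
g^1, g^2, ..., g^{16} mod 17: {7, 15, 3, 4, 11, 9, 12, 16, 10, 2, 14, 13, 6, 8, 5, 1}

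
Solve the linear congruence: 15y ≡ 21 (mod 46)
29

Since gcd(15, 46) = 1 divides 21, a solution exists.
Multiply both sides by the inverse of 15 mod 46:
  15^(-1) mod 46 = 43
  x ≡ 43 × 21 ≡ 903 ≡ 29 (mod 46)
Verification: 15 × 29 = 435 = 9 × 46 + 21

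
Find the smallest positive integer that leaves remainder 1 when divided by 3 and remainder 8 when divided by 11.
M = 3 × 11 = 33. M₁ = 11, y₁ ≡ 2 (mod 3). M₂ = 3, y₂ ≡ 4 (mod 11). x = 1×11×2 + 8×3×4 ≡ 19 (mod 33). The smallest positive such number is 19.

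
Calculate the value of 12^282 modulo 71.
Using Fermat: 12^{70} ≡ 1 (mod 71). 282 ≡ 2 (mod 70). So 12^{282} ≡ 12^{2} ≡ 2 (mod 71)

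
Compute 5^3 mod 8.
3 = 2 + 1 (binary 11). Repeated squaring mod 8: 5^1 ≡ 5; 5^2 ≡ 5² = 25 ≡ 1. Multiply: 5^3 = 5^2 × 5^1 ≡ 1 × 5 (mod 8): 1 × 5 = 5 ≡ 5. So 5^3 ≡ 5 (mod 8).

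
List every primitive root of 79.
Primitive roots mod 79: {3, 6, 7, 28, 29, 30, 34, 35, 37, 39, 43, 47, 48, 53, 54, 59, 60, 63, 66, 68, 70, 74, 75, 77}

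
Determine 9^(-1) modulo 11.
9^(-1) ≡ 5 (mod 11). Verification: 9 × 5 = 45 ≡ 1 (mod 11)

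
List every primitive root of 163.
Primitive roots mod 163: {2, 3, 7, 11, 12, 18, 19, 20, 29, 32, 42, 44, 45, 50, 52, 63, 66, 67, 68, 70, 72, 73, 75, 76, 79, 80, 82, 89, 92, 94, 101, 103, 106, 107, 108, 109, 112, 114, 116, 117, 120, 122, 124, 128, 129, 130, 137, 139, 147, 148, 149, 153, 154, 159}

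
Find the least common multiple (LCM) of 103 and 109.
11227

First find GCD(103, 109) using the Euclidean algorithm:
103 = 0 × 109 + 103
109 = 1 × 103 + 6
103 = 17 × 6 + 1
6 = 6 × 1 + 0
GCD(103, 109) = 1

LCM formula: LCM(a, b) = (a × b) / GCD(a, b)
LCM(103, 109) = (103 × 109) / 1
LCM(103, 109) = 11227 / 1
LCM(103, 109) = 11227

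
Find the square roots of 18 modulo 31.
The square roots of 18 mod 31 are 7 and 24. Verify: 7² = 49 ≡ 18 (mod 31)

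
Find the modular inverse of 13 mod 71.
13^(-1) ≡ 11 (mod 71). Verification: 13 × 11 = 143 ≡ 1 (mod 71)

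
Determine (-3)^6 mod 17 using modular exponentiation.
(-3) ≡ 14 (mod 17). 6 = 4 + 2 (binary 110). Repeated squaring mod 17: 14^1 ≡ 14; 14^2 ≡ 14² = 196 ≡ 9; 14^4 ≡ 9² = 81 ≡ 13. Multiply: (-3)^6 ≡ 14^4 × 14^2 ≡ 13 × 9 (mod 17): 13 × 9 = 117 ≡ 15. So (-3)^6 ≡ 15 (mod 17).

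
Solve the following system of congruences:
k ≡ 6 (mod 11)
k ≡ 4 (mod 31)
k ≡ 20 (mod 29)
4747

Using the Chinese Remainder Theorem:
M = product of moduli = 9889
For equation 1: M_1 = 899, 899 ≡ 8 (mod 11), inverse of 899 mod 11 is 7 (check: 8 × 7 = 56 ≡ 1 (mod 11))
For equation 2: M_2 = 319, 319 ≡ 9 (mod 31), inverse of 319 mod 31 is 7 (check: 9 × 7 = 63 ≡ 1 (mod 31))
For equation 3: M_3 = 341, 341 ≡ 22 (mod 29), inverse of 341 mod 29 is 4 (check: 22 × 4 = 88 ≡ 1 (mod 29))
Combine: k ≡ Σ r_i×M_i×(M_i⁻¹ mod m_i) = 6×899×7 + 4×319×7 + 20×341×4 = 37758 + 8932 + 27280 = 73970
73970 mod 9889 = 4747
k ≡ 4747 (mod 9889)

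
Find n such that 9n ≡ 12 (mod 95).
33

Since gcd(9, 95) = 1 divides 12, a solution exists.
Multiply both sides by the inverse of 9 mod 95:
  9^(-1) mod 95 = 74
  x ≡ 74 × 12 ≡ 888 ≡ 33 (mod 95)
Verification: 9 × 33 = 297 = 3 × 95 + 12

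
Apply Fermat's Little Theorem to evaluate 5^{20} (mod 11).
1

By Fermat's Little Theorem, a^(p-1) ≡ 1 (mod p) for prime p and gcd(a, p) = 1
Here p = 11, so 5^10 ≡ 1 (mod 11)
We can reduce the exponent: 20 mod 10 = 0
So 5^20 ≡ 5^0 (mod 11)
Computing: 5^0 mod 11 = 1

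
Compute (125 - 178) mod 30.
7

(125 - 178) = -53
-53 mod 30 = 7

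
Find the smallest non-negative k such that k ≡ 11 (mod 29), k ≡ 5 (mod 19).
214

Using the Chinese Remainder Theorem:
M = product of moduli = 551
For equation 1: M_1 = 19, 19 ≡ 19 (mod 29), inverse of 19 mod 29 is 26 (check: 19 × 26 = 494 ≡ 1 (mod 29))
For equation 2: M_2 = 29, 29 ≡ 10 (mod 19), inverse of 29 mod 19 is 2 (check: 10 × 2 = 20 ≡ 1 (mod 19))
Combine: k ≡ Σ r_i×M_i×(M_i⁻¹ mod m_i) = 11×19×26 + 5×29×2 = 5434 + 290 = 5724
5724 mod 551 = 214
k ≡ 214 (mod 551)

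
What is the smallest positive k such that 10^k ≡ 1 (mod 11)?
Powers of 10 mod 11: 10^1≡10, 10^2≡1. Order = 2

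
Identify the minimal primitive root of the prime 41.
p - 1 = 40 has prime divisors 2, 5. h is a primitive root mod 41 iff h^(40/q) ≢ 1 (mod 41) for each such q.
h = 2: 2^20 ≡ 1, 2^8 ≡ 10 (mod 41); 2^20 ≡ 1, so not a primitive root.
h = 3: 3^20 ≡ 40, 3^8 ≡ 1 (mod 41); 3^8 ≡ 1, so not a primitive root.
h = 4: 4^20 ≡ 1, 4^8 ≡ 18 (mod 41); 4^20 ≡ 1, so not a primitive root.
h = 5: 5^20 ≡ 1, 5^8 ≡ 18 (mod 41); 5^20 ≡ 1, so not a primitive root.
h = 6: 6^20 ≡ 40, 6^8 ≡ 10 (mod 41); none is 1, so 6 has order 40 and is a primitive root.
The smallest primitive root mod 41 is g = 6.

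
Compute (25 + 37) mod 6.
2

(25 + 37) = 62
62 mod 6 = 2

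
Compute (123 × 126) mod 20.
18

(123 × 126) = 15498
15498 mod 20 = 18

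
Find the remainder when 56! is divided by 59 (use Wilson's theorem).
(58)! = (56)! × (57) × (58) ≡ -1 (mod 59). So (56)! ≡ -1 × [(58)(57)]^(-1) ≡ 29 (mod 59)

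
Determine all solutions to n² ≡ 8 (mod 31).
The square roots of 8 mod 31 are 16 and 15. Verify: 16² = 256 ≡ 8 (mod 31)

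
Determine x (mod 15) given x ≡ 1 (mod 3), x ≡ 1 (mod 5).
1

Using the Chinese Remainder Theorem:
M = product of moduli = 15
For equation 1: M_1 = 5, 5 ≡ 2 (mod 3), inverse of 5 mod 3 is 2 (check: 2 × 2 = 4 ≡ 1 (mod 3))
For equation 2: M_2 = 3, 3 ≡ 3 (mod 5), inverse of 3 mod 5 is 2 (check: 3 × 2 = 6 ≡ 1 (mod 5))
Combine: x ≡ Σ r_i×M_i×(M_i⁻¹ mod m_i) = 1×5×2 + 1×3×2 = 10 + 6 = 16
16 mod 15 = 1
x ≡ 1 (mod 15)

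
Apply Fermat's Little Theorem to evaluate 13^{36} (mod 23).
12

By Fermat's Little Theorem, a^(p-1) ≡ 1 (mod p) for prime p and gcd(a, p) = 1
Here p = 23, so 13^22 ≡ 1 (mod 23)
We can reduce the exponent: 36 mod 22 = 14
So 13^36 ≡ 13^14 (mod 23)
Computing: 13^14 mod 23 = 12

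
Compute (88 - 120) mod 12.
4

(88 - 120) = -32
-32 mod 12 = 4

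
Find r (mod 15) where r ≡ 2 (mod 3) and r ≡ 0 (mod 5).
M = 3 × 5 = 15. M₁ = 5, y₁ ≡ 2 (mod 3). M₂ = 3, y₂ ≡ 2 (mod 5). r = 2×5×2 + 0×3×2 ≡ 5 (mod 15)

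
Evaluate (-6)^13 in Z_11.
Using Fermat: (-6)^{10} ≡ 1 (mod 11). 13 ≡ 3 (mod 10). So (-6)^{13} ≡ (-6)^{3} ≡ 4 (mod 11)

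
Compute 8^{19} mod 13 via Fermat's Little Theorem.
5

By Fermat's Little Theorem, a^(p-1) ≡ 1 (mod p) for prime p and gcd(a, p) = 1
Here p = 13, so 8^12 ≡ 1 (mod 13)
We can reduce the exponent: 19 mod 12 = 7
So 8^19 ≡ 8^7 (mod 13)
Computing: 8^7 mod 13 = 5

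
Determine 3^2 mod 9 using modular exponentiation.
2 = 2 (binary 10). Repeated squaring mod 9: 3^1 ≡ 3; 3^2 ≡ 3² = 9 ≡ 0. So 3^2 ≡ 0 (mod 9).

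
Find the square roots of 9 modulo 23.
The square roots of 9 mod 23 are 3 and 20. Verify: 3² = 9 ≡ 9 (mod 23)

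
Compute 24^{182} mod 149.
140

Using successive squaring:
Binary expansion of 182: 10110110
Powers of 24 mod 149 (each is the square of the previous):
  24^1 ≡ 24 (mod 149)
  24^2 ≡ 24² = 576 ≡ 129 (mod 149)
  24^4 ≡ 129² = 16641 ≡ 102 (mod 149)
  24^8 ≡ 102² = 10404 ≡ 123 (mod 149)
  24^16 ≡ 123² = 15129 ≡ 80 (mod 149)
  24^32 ≡ 80² = 6400 ≡ 142 (mod 149)
  24^64 ≡ 142² = 20164 ≡ 49 (mod 149)
  24^128 ≡ 49² = 2401 ≡ 17 (mod 149)
182 = 128 + 32 + 16 + 4 + 2, so 24^182 = 24^128 × 24^32 × 24^16 × 24^4 × 24^2 ≡ 17 × 142 × 80 × 102 × 129 (mod 149)
Multiplying step by step:
  17 × 142 = 2414 ≡ 30 (mod 149)
  30 × 80 = 2400 ≡ 16 (mod 149)
  16 × 102 = 1632 ≡ 142 (mod 149)
  142 × 129 = 18318 ≡ 140 (mod 149)
Result: 24^182 ≡ 140 (mod 149)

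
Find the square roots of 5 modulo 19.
The square roots of 5 mod 19 are 9 and 10. Verify: 9² = 81 ≡ 5 (mod 19)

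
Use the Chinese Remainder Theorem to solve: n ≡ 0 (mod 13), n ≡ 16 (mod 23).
39

Using the Chinese Remainder Theorem:
M = product of moduli = 299
For equation 1: M_1 = 23, 23 ≡ 10 (mod 13), inverse of 23 mod 13 is 4 (check: 10 × 4 = 40 ≡ 1 (mod 13))
For equation 2: M_2 = 13, 13 ≡ 13 (mod 23), inverse of 13 mod 23 is 16 (check: 13 × 16 = 208 ≡ 1 (mod 23))
Combine: n ≡ Σ r_i×M_i×(M_i⁻¹ mod m_i) = 0×23×4 + 16×13×16 = 0 + 3328 = 3328
3328 mod 299 = 39
n ≡ 39 (mod 299)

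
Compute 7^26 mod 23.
Using Fermat: 7^{22} ≡ 1 (mod 23). 26 ≡ 4 (mod 22). So 7^{26} ≡ 7^{4} ≡ 9 (mod 23)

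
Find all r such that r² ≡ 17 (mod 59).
The square roots of 17 mod 59 are 28 and 31. Verify: 28² = 784 ≡ 17 (mod 59)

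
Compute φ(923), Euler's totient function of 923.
840

Prime factorization: 923 = 13 × 71
Using the formula φ(n) = n × Π(1 - 1/p) for each prime factor p:
φ(923) = 923 × (1 - 1/13) × (1 - 1/71)
φ(923) = 840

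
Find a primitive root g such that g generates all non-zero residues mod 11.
p - 1 = 10 has prime divisors 2, 5. h is a primitive root mod 11 iff h^(10/q) ≢ 1 (mod 11) for each such q.
h = 2: 2^5 ≡ 10, 2^2 ≡ 4 (mod 11); none is 1, so 2 has order 10 and is a primitive root.
The smallest primitive root mod 11 is g = 2.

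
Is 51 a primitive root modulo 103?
Yes

To verify, check if 51^(102/q) ≢ 1 (mod 103) for each prime divisor q of 102
Divisors of 102 = 102: [1, 2, 3, 6, 17, 34, 51, 102]
  51^(102/17) = 51^6 ≡ 66 (mod 103)
  51^(102/2) = 51^51 ≡ 102 (mod 103)
  51^(102/3) = 51^34 ≡ 56 (mod 103)
Conclusion: 51 is a primitive root modulo 103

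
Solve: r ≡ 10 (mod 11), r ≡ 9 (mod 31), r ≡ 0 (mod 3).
M = 11 × 31 × 3 = 1023. M₁ = 93, y₁ ≡ 9 (mod 11). M₂ = 33, y₂ ≡ 16 (mod 31). M₃ = 341, y₃ ≡ 2 (mod 3). r = 10×93×9 + 9×33×16 + 0×341×2 ≡ 846 (mod 1023)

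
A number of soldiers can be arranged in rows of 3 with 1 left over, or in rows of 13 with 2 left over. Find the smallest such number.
M = 3 × 13 = 39. M₁ = 13, y₁ ≡ 1 (mod 3). M₂ = 3, y₂ ≡ 9 (mod 13). y = 1×13×1 + 2×3×9 ≡ 28 (mod 39). The smallest positive such number is 28.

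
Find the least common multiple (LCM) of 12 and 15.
60

First find GCD(12, 15) using the Euclidean algorithm:
12 = 0 × 15 + 12
15 = 1 × 12 + 3
12 = 4 × 3 + 0
GCD(12, 15) = 3

LCM formula: LCM(a, b) = (a × b) / GCD(a, b)
LCM(12, 15) = (12 × 15) / 3
LCM(12, 15) = 180 / 3
LCM(12, 15) = 60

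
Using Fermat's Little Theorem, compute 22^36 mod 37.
By Fermat's Little Theorem, 22^{36} ≡ 1 (mod 37) since 37 is prime and gcd(22, 37) = 1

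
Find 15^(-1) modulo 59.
4

Using Extended Euclidean Algorithm:
gcd(15, 59) = 1
Bezout coefficients: 15 × 4 + 59 × -1 = 1
So 15 × 4 ≡ 1 (mod 59)
The inverse is 4 mod 59 = 4
Verification: 15 × 4 = 60 = 1 × 59 + 1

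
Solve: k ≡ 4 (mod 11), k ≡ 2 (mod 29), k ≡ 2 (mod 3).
M = 11 × 29 × 3 = 957. M₁ = 87, y₁ ≡ 10 (mod 11). M₂ = 33, y₂ ≡ 22 (mod 29). M₃ = 319, y₃ ≡ 1 (mod 3). k = 4×87×10 + 2×33×22 + 2×319×1 ≡ 785 (mod 957)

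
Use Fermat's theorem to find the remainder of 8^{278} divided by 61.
41

By Fermat's Little Theorem, a^(p-1) ≡ 1 (mod p) for prime p and gcd(a, p) = 1
Here p = 61, so 8^60 ≡ 1 (mod 61)
We can reduce the exponent: 278 mod 60 = 38
So 8^278 ≡ 8^38 (mod 61)
Computing: 8^38 mod 61 = 41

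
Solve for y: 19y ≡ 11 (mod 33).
11

Since gcd(19, 33) = 1 divides 11, a solution exists.
Multiply both sides by the inverse of 19 mod 33:
  19^(-1) mod 33 = 7
  x ≡ 7 × 11 ≡ 77 ≡ 11 (mod 33)
Verification: 19 × 11 = 209 = 6 × 33 + 11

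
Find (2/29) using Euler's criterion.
(2/29) = 2^{14} mod 29 = -1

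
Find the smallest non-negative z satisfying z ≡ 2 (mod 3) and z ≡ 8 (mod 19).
M = 3 × 19 = 57. M₁ = 19, y₁ ≡ 1 (mod 3). M₂ = 3, y₂ ≡ 13 (mod 19). z = 2×19×1 + 8×3×13 ≡ 8 (mod 57)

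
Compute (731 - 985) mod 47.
28

(731 - 985) = -254
-254 mod 47 = 28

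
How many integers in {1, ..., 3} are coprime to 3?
2

Prime factorization: 3 = 3
Using the formula φ(n) = n × Π(1 - 1/p) for each prime factor p:
φ(3) = 3 × (1 - 1/3)
φ(3) = 2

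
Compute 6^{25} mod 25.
1

Using successive squaring:
Binary expansion of 25: 11001
Powers of 6 mod 25 (each is the square of the previous):
  6^1 ≡ 6 (mod 25)
  6^2 ≡ 6² = 36 ≡ 11 (mod 25)
  6^4 ≡ 11² = 121 ≡ 21 (mod 25)
  6^8 ≡ 21² = 441 ≡ 16 (mod 25)
  6^16 ≡ 16² = 256 ≡ 6 (mod 25)
25 = 16 + 8 + 1, so 6^25 = 6^16 × 6^8 × 6^1 ≡ 6 × 16 × 6 (mod 25)
Multiplying step by step:
  6 × 16 = 96 ≡ 21 (mod 25)
  21 × 6 = 126 ≡ 1 (mod 25)
Result: 6^25 ≡ 1 (mod 25)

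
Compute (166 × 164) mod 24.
8

(166 × 164) = 27224
27224 mod 24 = 8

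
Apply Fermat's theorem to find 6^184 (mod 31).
By Fermat: 6^{30} ≡ 1 (mod 31). 184 ≡ 4 (mod 30). So 6^{184} ≡ 6^{4} ≡ 25 (mod 31)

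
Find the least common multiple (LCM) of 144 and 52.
1872

First find GCD(144, 52) using the Euclidean algorithm:
144 = 2 × 52 + 40
52 = 1 × 40 + 12
40 = 3 × 12 + 4
12 = 3 × 4 + 0
GCD(144, 52) = 4

LCM formula: LCM(a, b) = (a × b) / GCD(a, b)
LCM(144, 52) = (144 × 52) / 4
LCM(144, 52) = 7488 / 4
LCM(144, 52) = 1872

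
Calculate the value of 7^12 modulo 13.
Using Fermat: 7^{12} ≡ 1 (mod 13). 12 ≡ 0 (mod 12). So 7^{12} ≡ 7^{0} ≡ 1 (mod 13)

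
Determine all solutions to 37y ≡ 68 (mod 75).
14

Since gcd(37, 75) = 1 divides 68, a solution exists.
Multiply both sides by the inverse of 37 mod 75:
  37^(-1) mod 75 = 73
  x ≡ 73 × 68 ≡ 4964 ≡ 14 (mod 75)
Verification: 37 × 14 = 518 = 6 × 75 + 68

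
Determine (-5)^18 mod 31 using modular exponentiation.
Using repeated squaring. (-5) ≡ 26 (mod 31). 18 = 16 + 2 (binary 10010). Repeated squaring mod 31: 26^1 ≡ 26; 26^2 ≡ 26² = 676 ≡ 25; 26^4 ≡ 25² = 625 ≡ 5; 26^8 ≡ 5² = 25 ≡ 25; 26^16 ≡ 25² = 625 ≡ 5. Multiply: (-5)^18 ≡ 26^16 × 26^2 ≡ 5 × 25 (mod 31): 5 × 25 = 125 ≡ 1. So (-5)^18 ≡ 1 (mod 31).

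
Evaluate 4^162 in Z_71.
Using Fermat: 4^{70} ≡ 1 (mod 71). 162 ≡ 22 (mod 70). So 4^{162} ≡ 4^{22} ≡ 15 (mod 71)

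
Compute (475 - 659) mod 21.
5

(475 - 659) = -184
-184 mod 21 = 5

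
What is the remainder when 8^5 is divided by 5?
8 ≡ 3 (mod 5). 5 = 4 + 1 (binary 101). Repeated squaring mod 5: 3^1 ≡ 3; 3^2 ≡ 3² = 9 ≡ 4; 3^4 ≡ 4² = 16 ≡ 1. Multiply: 8^5 ≡ 3^4 × 3^1 ≡ 1 × 3 (mod 5): 1 × 3 = 3 ≡ 3. So 8^5 ≡ 3 (mod 5).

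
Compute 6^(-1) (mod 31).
6^(-1) ≡ 26 (mod 31). Verification: 6 × 26 = 156 ≡ 1 (mod 31)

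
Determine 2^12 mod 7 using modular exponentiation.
Using Fermat: 2^{6} ≡ 1 (mod 7). 12 ≡ 0 (mod 6). So 2^{12} ≡ 2^{0} ≡ 1 (mod 7)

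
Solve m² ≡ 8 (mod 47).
The square roots of 8 mod 47 are 14 and 33. Verify: 14² = 196 ≡ 8 (mod 47)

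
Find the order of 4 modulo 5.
Powers of 4 mod 5: 4^1≡4, 4^2≡1. Order = 2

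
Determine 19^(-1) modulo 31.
19^(-1) ≡ 18 (mod 31). Verification: 19 × 18 = 342 ≡ 1 (mod 31)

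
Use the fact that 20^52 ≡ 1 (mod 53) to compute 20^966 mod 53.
By Fermat: 20^{52} ≡ 1 (mod 53). 966 ≡ 30 (mod 52). So 20^{966} ≡ 20^{30} ≡ 7 (mod 53)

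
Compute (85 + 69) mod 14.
0

(85 + 69) = 154
154 mod 14 = 0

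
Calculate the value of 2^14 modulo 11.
Using Fermat: 2^{10} ≡ 1 (mod 11). 14 ≡ 4 (mod 10). So 2^{14} ≡ 2^{4} ≡ 5 (mod 11)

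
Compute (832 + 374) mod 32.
22

(832 + 374) = 1206
1206 mod 32 = 22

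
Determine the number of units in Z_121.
110

Prime factorization: 121 = 11^2
Using the formula φ(n) = n × Π(1 - 1/p) for each prime factor p:
φ(121) = 121 × (1 - 1/11)
φ(121) = 110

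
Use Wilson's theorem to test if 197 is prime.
(196)! mod 197 = 196. Since 196 ≡ -1 (mod 197), 197 is prime.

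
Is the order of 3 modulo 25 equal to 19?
No, the actual order is 20, not 19.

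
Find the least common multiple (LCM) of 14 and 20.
140

First find GCD(14, 20) using the Euclidean algorithm:
14 = 0 × 20 + 14
20 = 1 × 14 + 6
14 = 2 × 6 + 2
6 = 3 × 2 + 0
GCD(14, 20) = 2

LCM formula: LCM(a, b) = (a × b) / GCD(a, b)
LCM(14, 20) = (14 × 20) / 2
LCM(14, 20) = 280 / 2
LCM(14, 20) = 140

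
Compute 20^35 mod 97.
Using repeated squaring. 35 = 32 + 2 + 1 (binary 100011). Repeated squaring mod 97: 20^1 ≡ 20; 20^2 ≡ 20² = 400 ≡ 12; 20^4 ≡ 12² = 144 ≡ 47; 20^8 ≡ 47² = 2209 ≡ 75; 20^16 ≡ 75² = 5625 ≡ 96; 20^32 ≡ 96² = 9216 ≡ 1. Multiply: 20^35 = 20^32 × 20^2 × 20^1 ≡ 1 × 12 × 20 (mod 97): 1 × 12 = 12 ≡ 12; 12 × 20 = 240 ≡ 46. So 20^35 ≡ 46 (mod 97).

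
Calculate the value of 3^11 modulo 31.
Using repeated squaring. 11 = 8 + 2 + 1 (binary 1011). Repeated squaring mod 31: 3^1 ≡ 3; 3^2 ≡ 3² = 9 ≡ 9; 3^4 ≡ 9² = 81 ≡ 19; 3^8 ≡ 19² = 361 ≡ 20. Multiply: 3^11 = 3^8 × 3^2 × 3^1 ≡ 20 × 9 × 3 (mod 31): 20 × 9 = 180 ≡ 25; 25 × 3 = 75 ≡ 13. So 3^11 ≡ 13 (mod 31).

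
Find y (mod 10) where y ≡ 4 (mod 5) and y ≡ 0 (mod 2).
M = 5 × 2 = 10. M₁ = 2, y₁ ≡ 3 (mod 5). M₂ = 5, y₂ ≡ 1 (mod 2). y = 4×2×3 + 0×5×1 ≡ 4 (mod 10)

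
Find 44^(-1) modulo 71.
21

Using Extended Euclidean Algorithm:
gcd(44, 71) = 1
Bezout coefficients: 44 × 21 + 71 × -13 = 1
So 44 × 21 ≡ 1 (mod 71)
The inverse is 21 mod 71 = 21
Verification: 44 × 21 = 924 = 13 × 71 + 1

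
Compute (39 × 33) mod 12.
3

(39 × 33) = 1287
1287 mod 12 = 3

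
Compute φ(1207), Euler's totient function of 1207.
1120

Prime factorization: 1207 = 17 × 71
Using the formula φ(n) = n × Π(1 - 1/p) for each prime factor p:
φ(1207) = 1207 × (1 - 1/17) × (1 - 1/71)
φ(1207) = 1120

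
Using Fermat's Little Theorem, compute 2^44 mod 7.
By Fermat: 2^{6} ≡ 1 (mod 7). 44 = 7×6 + 2. So 2^{44} ≡ 2^{2} ≡ 4 (mod 7)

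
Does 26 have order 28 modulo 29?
p - 1 = 28 has prime divisors 2, 7. Check 26^(28/q) mod 29 for each: 26^(28/2) = 26^14 ≡ 28, 26^(28/7) = 26^4 ≡ 23 (mod 29). None of these is 1, so 26 has order 28 = φ(29), so it is a primitive root mod 29.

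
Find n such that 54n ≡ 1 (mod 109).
54^(-1) ≡ 107 (mod 109). Verification: 54 × 107 = 5778 ≡ 1 (mod 109)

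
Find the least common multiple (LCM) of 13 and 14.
182

First find GCD(13, 14) using the Euclidean algorithm:
13 = 0 × 14 + 13
14 = 1 × 13 + 1
13 = 13 × 1 + 0
GCD(13, 14) = 1

LCM formula: LCM(a, b) = (a × b) / GCD(a, b)
LCM(13, 14) = (13 × 14) / 1
LCM(13, 14) = 182 / 1
LCM(13, 14) = 182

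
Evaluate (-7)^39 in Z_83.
Using repeated squaring. (-7) ≡ 76 (mod 83). 39 = 32 + 4 + 2 + 1 (binary 100111). Repeated squaring mod 83: 76^1 ≡ 76; 76^2 ≡ 76² = 5776 ≡ 49; 76^4 ≡ 49² = 2401 ≡ 77; 76^8 ≡ 77² = 5929 ≡ 36; 76^16 ≡ 36² = 1296 ≡ 51; 76^32 ≡ 51² = 2601 ≡ 28. Multiply: (-7)^39 ≡ 76^32 × 76^4 × 76^2 × 76^1 ≡ 28 × 77 × 49 × 76 (mod 83): 28 × 77 = 2156 ≡ 81; 81 × 49 = 3969 ≡ 68; 68 × 76 = 5168 ≡ 22. So (-7)^39 ≡ 22 (mod 83).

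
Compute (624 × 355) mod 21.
12

(624 × 355) = 221520
221520 mod 21 = 12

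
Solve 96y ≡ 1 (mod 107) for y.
68

Using Extended Euclidean Algorithm:
gcd(96, 107) = 1
Bezout coefficients: 96 × -39 + 107 × 35 = 1
So 96 × -39 ≡ 1 (mod 107)
The inverse is -39 mod 107 = 68
Verification: 96 × 68 = 6528 = 61 × 107 + 1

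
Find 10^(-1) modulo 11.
10

Using Extended Euclidean Algorithm:
gcd(10, 11) = 1
Bezout coefficients: 10 × -1 + 11 × 1 = 1
So 10 × -1 ≡ 1 (mod 11)
The inverse is -1 mod 11 = 10
Verification: 10 × 10 = 100 = 9 × 11 + 1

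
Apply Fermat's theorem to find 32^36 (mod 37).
By Fermat's Little Theorem, 32^{36} ≡ 1 (mod 37) since 37 is prime and gcd(32, 37) = 1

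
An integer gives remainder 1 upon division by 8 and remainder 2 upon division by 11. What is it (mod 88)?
M = 8 × 11 = 88. M₁ = 11, y₁ ≡ 3 (mod 8). M₂ = 8, y₂ ≡ 7 (mod 11). k = 1×11×3 + 2×8×7 ≡ 57 (mod 88). The smallest positive such number is 57.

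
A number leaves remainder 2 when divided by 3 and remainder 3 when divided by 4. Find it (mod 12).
M = 3 × 4 = 12. M₁ = 4, y₁ ≡ 1 (mod 3). M₂ = 3, y₂ ≡ 3 (mod 4). z = 2×4×1 + 3×3×3 ≡ 11 (mod 12)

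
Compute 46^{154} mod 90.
46

Using successive squaring:
Binary expansion of 154: 10011010
Powers of 46 mod 90 (each is the square of the previous):
  46^1 ≡ 46 (mod 90)
  46^2 ≡ 46² = 2116 ≡ 46 (mod 90)
  46^4 ≡ 46² = 2116 ≡ 46 (mod 90)
  46^8 ≡ 46² = 2116 ≡ 46 (mod 90)
  46^16 ≡ 46² = 2116 ≡ 46 (mod 90)
  46^32 ≡ 46² = 2116 ≡ 46 (mod 90)
  46^64 ≡ 46² = 2116 ≡ 46 (mod 90)
  46^128 ≡ 46² = 2116 ≡ 46 (mod 90)
154 = 128 + 16 + 8 + 2, so 46^154 = 46^128 × 46^16 × 46^8 × 46^2 ≡ 46 × 46 × 46 × 46 (mod 90)
Multiplying step by step:
  46 × 46 = 2116 ≡ 46 (mod 90)
  46 × 46 = 2116 ≡ 46 (mod 90)
  46 × 46 = 2116 ≡ 46 (mod 90)
Result: 46^154 ≡ 46 (mod 90)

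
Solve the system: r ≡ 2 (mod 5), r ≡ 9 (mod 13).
M = 5 × 13 = 65. M₁ = 13, y₁ ≡ 2 (mod 5). M₂ = 5, y₂ ≡ 8 (mod 13). r = 2×13×2 + 9×5×8 ≡ 22 (mod 65)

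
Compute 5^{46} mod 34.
15

Using successive squaring:
Binary expansion of 46: 101110
Powers of 5 mod 34 (each is the square of the previous):
  5^1 ≡ 5 (mod 34)
  5^2 ≡ 5² = 25 ≡ 25 (mod 34)
  5^4 ≡ 25² = 625 ≡ 13 (mod 34)
  5^8 ≡ 13² = 169 ≡ 33 (mod 34)
  5^16 ≡ 33² = 1089 ≡ 1 (mod 34)
  5^32 ≡ 1² = 1 ≡ 1 (mod 34)
46 = 32 + 8 + 4 + 2, so 5^46 = 5^32 × 5^8 × 5^4 × 5^2 ≡ 1 × 33 × 13 × 25 (mod 34)
Multiplying step by step:
  1 × 33 = 33 ≡ 33 (mod 34)
  33 × 13 = 429 ≡ 21 (mod 34)
  21 × 25 = 525 ≡ 15 (mod 34)
Result: 5^46 ≡ 15 (mod 34)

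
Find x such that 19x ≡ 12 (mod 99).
84

Since gcd(19, 99) = 1 divides 12, a solution exists.
Multiply both sides by the inverse of 19 mod 99:
  19^(-1) mod 99 = 73
  x ≡ 73 × 12 ≡ 876 ≡ 84 (mod 99)
Verification: 19 × 84 = 1596 = 16 × 99 + 12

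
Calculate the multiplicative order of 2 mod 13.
Powers of 2 mod 13: 2^1≡2, 2^2≡4, 2^3≡8, 2^4≡3, 2^5≡6, 2^6≡12, 2^7≡11, 2^8≡9, 2^9≡5, 2^10≡10, 2^11≡7, 2^12≡1. Order = 12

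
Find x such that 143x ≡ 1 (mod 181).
143^(-1) ≡ 100 (mod 181). Verification: 143 × 100 = 14300 ≡ 1 (mod 181)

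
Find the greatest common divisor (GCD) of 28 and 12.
4

Using the Euclidean algorithm:
28 = 2 × 12 + 4
12 = 3 × 4 + 0

GCD(28, 12) = 4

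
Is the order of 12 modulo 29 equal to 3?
No, the actual order is 4, not 3.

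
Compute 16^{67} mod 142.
100

Using successive squaring:
Binary expansion of 67: 1000011
Powers of 16 mod 142 (each is the square of the previous):
  16^1 ≡ 16 (mod 142)
  16^2 ≡ 16² = 256 ≡ 114 (mod 142)
  16^4 ≡ 114² = 12996 ≡ 74 (mod 142)
  16^8 ≡ 74² = 5476 ≡ 80 (mod 142)
  16^16 ≡ 80² = 6400 ≡ 10 (mod 142)
  16^32 ≡ 10² = 100 ≡ 100 (mod 142)
  16^64 ≡ 100² = 10000 ≡ 60 (mod 142)
67 = 64 + 2 + 1, so 16^67 = 16^64 × 16^2 × 16^1 ≡ 60 × 114 × 16 (mod 142)
Multiplying step by step:
  60 × 114 = 6840 ≡ 24 (mod 142)
  24 × 16 = 384 ≡ 100 (mod 142)
Result: 16^67 ≡ 100 (mod 142)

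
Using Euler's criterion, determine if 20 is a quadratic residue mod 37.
By Euler's criterion: 20^{18} ≡ 36 (mod 37). Since this equals -1 (≡ 36), 20 is not a QR.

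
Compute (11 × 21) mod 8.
7

(11 × 21) = 231
231 mod 8 = 7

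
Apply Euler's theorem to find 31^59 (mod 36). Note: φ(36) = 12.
By Euler: 31^{12} ≡ 1 (mod 36) since gcd(31, 36) = 1. 59 = 4×12 + 11. So 31^{59} ≡ 31^{11} ≡ 7 (mod 36)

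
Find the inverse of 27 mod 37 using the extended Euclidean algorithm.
Extended GCD: 27(11) + 37(-8) = 1. So 27^(-1) ≡ 11 ≡ 11 (mod 37). Verify: 27 × 11 = 297 ≡ 1 (mod 37)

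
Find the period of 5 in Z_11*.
Powers of 5 mod 11: 5^1≡5, 5^2≡3, 5^3≡4, 5^4≡9, 5^5≡1. Order = 5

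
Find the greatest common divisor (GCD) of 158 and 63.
1

Using the Euclidean algorithm:
158 = 2 × 63 + 32
63 = 1 × 32 + 31
32 = 1 × 31 + 1
31 = 31 × 1 + 0

GCD(158, 63) = 1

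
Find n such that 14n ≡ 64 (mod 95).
86

Since gcd(14, 95) = 1 divides 64, a solution exists.
Multiply both sides by the inverse of 14 mod 95:
  14^(-1) mod 95 = 34
  x ≡ 34 × 64 ≡ 2176 ≡ 86 (mod 95)
Verification: 14 × 86 = 1204 = 12 × 95 + 64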